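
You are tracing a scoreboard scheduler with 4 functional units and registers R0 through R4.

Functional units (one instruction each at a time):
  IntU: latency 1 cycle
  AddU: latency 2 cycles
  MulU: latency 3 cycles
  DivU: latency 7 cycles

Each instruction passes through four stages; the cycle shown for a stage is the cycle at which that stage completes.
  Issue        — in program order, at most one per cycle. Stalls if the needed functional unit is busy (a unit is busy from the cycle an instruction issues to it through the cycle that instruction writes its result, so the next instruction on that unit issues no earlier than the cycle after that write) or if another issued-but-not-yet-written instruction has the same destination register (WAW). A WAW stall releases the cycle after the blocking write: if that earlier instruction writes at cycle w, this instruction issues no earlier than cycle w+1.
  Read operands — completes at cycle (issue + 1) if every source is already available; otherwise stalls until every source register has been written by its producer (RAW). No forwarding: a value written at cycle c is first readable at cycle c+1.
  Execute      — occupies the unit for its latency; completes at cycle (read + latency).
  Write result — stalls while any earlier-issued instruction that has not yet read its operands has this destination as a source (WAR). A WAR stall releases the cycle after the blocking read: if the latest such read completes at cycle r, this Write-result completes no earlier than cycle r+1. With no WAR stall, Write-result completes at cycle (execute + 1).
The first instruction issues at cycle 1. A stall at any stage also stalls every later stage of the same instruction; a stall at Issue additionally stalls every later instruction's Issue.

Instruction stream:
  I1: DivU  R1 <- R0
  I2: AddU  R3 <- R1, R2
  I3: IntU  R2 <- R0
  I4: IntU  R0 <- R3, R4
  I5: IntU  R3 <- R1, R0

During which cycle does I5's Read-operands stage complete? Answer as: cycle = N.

cycle = 19

cycle 1: I1 issues→DivU
cycle 2: I1 reads; I2 issues→AddU
cycle 3: I3 issues→IntU
cycle 4: I3 reads
cycle 5: I3 exec-done
cycle 9: I1 exec-done
cycle 10: I1 writes R1
cycle 11: I2 reads
cycle 12: I3 writes R2
cycle 13: I2 exec-done; I4 issues→IntU
cycle 14: I2 writes R3
cycle 15: I4 reads
cycle 16: I4 exec-done
cycle 17: I4 writes R0
cycle 18: I5 issues→IntU
cycle 19: I5 reads
cycle 20: I5 exec-done
cycle 21: I5 writes R3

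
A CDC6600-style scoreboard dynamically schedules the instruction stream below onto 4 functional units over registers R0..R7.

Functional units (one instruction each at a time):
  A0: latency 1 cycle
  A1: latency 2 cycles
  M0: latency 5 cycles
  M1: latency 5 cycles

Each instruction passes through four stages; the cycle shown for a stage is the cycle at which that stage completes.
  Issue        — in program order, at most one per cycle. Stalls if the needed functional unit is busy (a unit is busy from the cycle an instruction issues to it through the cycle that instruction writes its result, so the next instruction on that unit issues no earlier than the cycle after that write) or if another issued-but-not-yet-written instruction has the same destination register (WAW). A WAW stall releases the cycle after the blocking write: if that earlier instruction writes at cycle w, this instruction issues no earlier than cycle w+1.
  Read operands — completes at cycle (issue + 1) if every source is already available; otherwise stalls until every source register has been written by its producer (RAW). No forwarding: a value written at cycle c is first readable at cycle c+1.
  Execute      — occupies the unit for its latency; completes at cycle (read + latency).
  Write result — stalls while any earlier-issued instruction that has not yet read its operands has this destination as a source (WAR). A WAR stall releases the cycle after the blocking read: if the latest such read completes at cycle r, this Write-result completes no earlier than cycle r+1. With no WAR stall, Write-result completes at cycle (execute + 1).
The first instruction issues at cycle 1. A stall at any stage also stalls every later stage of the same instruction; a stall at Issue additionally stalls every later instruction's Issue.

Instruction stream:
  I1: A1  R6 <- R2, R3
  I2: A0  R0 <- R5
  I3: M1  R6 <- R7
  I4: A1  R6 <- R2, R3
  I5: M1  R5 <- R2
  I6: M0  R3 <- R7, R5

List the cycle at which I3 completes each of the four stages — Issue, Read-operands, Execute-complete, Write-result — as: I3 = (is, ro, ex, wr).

I3 = (6, 7, 12, 13)

c1: I1 issues→A1
c2: I1 reads; I2 issues→A0
c3: I2 reads
c4: I1 exec-done; I2 exec-done
c5: I1 writes R6; I2 writes R0
c6: I3 issues→M1
c7: I3 reads
c12: I3 exec-done
c13: I3 writes R6
c14: I4 issues→A1
c15: I4 reads; I5 issues→M1
c16: I5 reads; I6 issues→M0
c17: I4 exec-done
c18: I4 writes R6
c21: I5 exec-done
c22: I5 writes R5
c23: I6 reads
c28: I6 exec-done
c29: I6 writes R3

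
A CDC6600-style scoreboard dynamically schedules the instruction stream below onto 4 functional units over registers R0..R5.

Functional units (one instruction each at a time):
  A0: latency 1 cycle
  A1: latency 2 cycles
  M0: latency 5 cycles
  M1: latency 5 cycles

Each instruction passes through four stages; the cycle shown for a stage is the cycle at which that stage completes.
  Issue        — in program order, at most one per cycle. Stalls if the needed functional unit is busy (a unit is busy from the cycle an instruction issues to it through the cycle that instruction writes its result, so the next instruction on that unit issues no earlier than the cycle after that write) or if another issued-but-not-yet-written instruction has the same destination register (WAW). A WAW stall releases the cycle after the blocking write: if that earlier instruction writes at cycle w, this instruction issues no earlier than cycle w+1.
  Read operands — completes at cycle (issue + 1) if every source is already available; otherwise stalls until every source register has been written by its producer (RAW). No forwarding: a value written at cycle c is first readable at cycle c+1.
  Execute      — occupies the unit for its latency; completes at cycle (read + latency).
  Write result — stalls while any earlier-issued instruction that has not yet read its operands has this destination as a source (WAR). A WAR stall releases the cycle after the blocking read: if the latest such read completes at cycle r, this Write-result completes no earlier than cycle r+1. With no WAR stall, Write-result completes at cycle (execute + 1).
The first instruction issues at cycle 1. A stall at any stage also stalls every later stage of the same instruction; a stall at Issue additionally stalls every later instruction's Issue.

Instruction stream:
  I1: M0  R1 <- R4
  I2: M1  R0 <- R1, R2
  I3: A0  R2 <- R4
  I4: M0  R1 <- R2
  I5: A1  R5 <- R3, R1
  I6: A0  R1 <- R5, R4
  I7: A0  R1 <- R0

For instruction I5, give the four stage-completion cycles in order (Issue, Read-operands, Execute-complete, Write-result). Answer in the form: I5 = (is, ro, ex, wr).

I1 -> (1, 2, 7, 8)
I2 -> (2, 9, 14, 15)  // RAW R1: wait I1 write@8
I3 -> (3, 4, 5, 10)  // WAR R2: wait I2 read@9
I4 -> (9, 11, 16, 17)  // struct: M0 busy until I1 writes@8, RAW R2: wait I3 write@10
I5 -> (10, 18, 20, 21)  // RAW R1: wait I4 write@17
I6 -> (18, 22, 23, 24)  // WAW R1: wait I4 write@17, RAW R5: wait I5 write@21
I7 -> (25, 26, 27, 28)  // struct: A0 busy until I6 writes@24

I5 = (10, 18, 20, 21)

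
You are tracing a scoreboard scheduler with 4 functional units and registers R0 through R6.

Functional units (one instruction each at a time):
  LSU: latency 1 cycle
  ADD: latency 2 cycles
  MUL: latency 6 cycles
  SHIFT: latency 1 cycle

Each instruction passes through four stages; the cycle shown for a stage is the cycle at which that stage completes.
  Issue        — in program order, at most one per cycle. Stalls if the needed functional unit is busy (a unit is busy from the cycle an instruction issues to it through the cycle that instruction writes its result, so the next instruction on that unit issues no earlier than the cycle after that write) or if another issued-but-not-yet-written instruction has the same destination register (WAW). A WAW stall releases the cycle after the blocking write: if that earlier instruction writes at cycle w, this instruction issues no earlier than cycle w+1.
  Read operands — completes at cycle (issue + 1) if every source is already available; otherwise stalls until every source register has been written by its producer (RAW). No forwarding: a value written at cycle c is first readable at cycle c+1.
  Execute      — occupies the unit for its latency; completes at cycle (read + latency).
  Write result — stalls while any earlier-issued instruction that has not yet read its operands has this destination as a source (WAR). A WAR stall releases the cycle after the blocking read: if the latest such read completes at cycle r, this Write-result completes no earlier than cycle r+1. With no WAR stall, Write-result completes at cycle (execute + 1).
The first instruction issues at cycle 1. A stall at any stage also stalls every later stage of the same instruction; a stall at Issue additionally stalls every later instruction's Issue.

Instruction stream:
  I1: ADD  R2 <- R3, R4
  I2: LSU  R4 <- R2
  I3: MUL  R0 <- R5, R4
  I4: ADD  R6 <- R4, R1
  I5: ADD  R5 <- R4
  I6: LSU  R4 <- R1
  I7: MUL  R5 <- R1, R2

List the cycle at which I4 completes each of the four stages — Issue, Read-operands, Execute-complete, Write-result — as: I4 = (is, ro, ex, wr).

I4 = (6, 9, 11, 12)

  I1 | 1 | 2 | 4 | 5
  I2 | 2 | 6 | 7 | 8   RAW R2: wait I1 write@5
  I3 | 3 | 9 | 15 | 16   RAW R4: wait I2 write@8
  I4 | 6 | 9 | 11 | 12   struct: ADD busy until I1 writes@5 · RAW R4: wait I2 write@8
  I5 | 13 | 14 | 16 | 17   struct: ADD busy until I4 writes@12
  I6 | 14 | 15 | 16 | 17
  I7 | 18 | 19 | 25 | 26   WAW R5: wait I5 write@17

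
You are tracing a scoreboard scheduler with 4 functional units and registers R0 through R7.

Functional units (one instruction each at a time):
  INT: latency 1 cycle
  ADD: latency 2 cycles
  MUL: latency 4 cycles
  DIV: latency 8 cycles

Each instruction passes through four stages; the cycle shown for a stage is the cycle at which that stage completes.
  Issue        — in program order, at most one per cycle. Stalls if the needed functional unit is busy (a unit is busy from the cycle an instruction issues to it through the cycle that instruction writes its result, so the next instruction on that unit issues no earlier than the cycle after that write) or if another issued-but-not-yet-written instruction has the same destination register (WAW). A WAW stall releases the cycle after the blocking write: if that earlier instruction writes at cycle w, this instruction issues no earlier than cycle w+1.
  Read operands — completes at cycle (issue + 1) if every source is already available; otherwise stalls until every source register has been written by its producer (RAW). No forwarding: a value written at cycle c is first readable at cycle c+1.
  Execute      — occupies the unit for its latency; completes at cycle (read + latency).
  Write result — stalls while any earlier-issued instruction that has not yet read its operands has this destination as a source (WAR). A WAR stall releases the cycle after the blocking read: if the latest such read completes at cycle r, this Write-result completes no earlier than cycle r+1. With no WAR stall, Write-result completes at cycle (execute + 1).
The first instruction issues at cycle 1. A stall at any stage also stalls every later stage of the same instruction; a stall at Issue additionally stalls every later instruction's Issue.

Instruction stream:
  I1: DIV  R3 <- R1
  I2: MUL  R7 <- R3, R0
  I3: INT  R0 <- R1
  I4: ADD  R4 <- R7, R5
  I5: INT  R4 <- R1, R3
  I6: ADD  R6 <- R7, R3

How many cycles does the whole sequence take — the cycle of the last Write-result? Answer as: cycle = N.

1) issue 1, read 2, done 10, write 11
2) issue 2, read 12, done 16, write 17  <RAW R3: wait I1 write@11>
3) issue 3, read 4, done 5, write 13  <WAR R0: wait I2 read@12>
4) issue 4, read 18, done 20, write 21  <RAW R7: wait I2 write@17>
5) issue 22, read 23, done 24, write 25  <WAW R4: wait I4 write@21>
6) issue 23, read 24, done 26, write 27

cycle = 27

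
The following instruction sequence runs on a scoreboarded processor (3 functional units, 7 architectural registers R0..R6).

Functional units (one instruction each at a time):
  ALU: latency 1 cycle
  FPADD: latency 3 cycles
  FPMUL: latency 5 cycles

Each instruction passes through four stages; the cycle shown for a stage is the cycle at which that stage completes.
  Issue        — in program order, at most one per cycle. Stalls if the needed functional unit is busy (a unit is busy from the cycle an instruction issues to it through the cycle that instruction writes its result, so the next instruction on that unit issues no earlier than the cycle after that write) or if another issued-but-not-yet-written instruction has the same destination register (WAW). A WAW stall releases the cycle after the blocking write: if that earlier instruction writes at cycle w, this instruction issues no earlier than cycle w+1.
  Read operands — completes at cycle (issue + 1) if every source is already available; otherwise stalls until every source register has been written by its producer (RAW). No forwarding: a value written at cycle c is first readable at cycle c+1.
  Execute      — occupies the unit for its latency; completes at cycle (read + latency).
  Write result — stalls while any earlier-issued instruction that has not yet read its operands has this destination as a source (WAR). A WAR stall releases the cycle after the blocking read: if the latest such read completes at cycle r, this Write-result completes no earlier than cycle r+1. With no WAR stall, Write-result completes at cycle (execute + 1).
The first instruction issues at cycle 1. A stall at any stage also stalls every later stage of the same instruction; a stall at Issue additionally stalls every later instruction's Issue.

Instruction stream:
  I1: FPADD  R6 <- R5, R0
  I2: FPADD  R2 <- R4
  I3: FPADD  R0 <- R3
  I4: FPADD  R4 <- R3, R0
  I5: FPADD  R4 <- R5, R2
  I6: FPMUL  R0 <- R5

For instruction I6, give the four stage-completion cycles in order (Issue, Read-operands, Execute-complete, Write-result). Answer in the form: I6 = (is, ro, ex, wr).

[1] I1→FPADD
[2] I1 RO
[5] I1 EX
[6] I1 WR R6
[7] I2→FPADD
[8] I2 RO
[11] I2 EX
[12] I2 WR R2
[13] I3→FPADD
[14] I3 RO
[17] I3 EX
[18] I3 WR R0
[19] I4→FPADD
[20] I4 RO
[23] I4 EX
[24] I4 WR R4
[25] I5→FPADD
[26] I5 RO · I6→FPMUL
[27] I6 RO
[29] I5 EX
[30] I5 WR R4
[32] I6 EX
[33] I6 WR R0

I6 = (26, 27, 32, 33)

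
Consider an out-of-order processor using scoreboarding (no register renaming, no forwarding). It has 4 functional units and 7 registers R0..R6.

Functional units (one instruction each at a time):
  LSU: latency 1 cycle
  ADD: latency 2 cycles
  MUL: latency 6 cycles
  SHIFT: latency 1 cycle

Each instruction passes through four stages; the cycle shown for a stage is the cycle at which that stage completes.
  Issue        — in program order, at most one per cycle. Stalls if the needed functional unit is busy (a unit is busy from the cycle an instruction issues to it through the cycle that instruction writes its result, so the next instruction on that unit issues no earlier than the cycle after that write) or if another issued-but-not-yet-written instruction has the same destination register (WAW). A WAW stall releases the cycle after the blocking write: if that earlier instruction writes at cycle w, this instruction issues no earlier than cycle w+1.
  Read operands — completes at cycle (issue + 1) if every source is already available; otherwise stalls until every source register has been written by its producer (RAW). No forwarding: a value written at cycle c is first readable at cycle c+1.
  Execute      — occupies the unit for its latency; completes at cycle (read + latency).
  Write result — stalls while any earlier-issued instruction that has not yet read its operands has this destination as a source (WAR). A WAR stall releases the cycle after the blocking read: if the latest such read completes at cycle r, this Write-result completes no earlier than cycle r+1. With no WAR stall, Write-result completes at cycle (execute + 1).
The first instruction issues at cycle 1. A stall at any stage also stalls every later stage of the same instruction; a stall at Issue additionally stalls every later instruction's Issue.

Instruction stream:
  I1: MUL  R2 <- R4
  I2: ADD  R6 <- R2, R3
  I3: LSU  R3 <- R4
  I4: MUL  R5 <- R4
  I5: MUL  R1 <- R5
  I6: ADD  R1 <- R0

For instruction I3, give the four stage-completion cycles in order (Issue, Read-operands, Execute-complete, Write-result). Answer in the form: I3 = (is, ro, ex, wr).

[1] issue I1 (MUL)
[2] I1 read-ops · issue I2 (ADD)
[3] issue I3 (LSU)
[4] I3 read-ops
[5] I3 finished on LSU
[8] I1 finished on MUL
[9] I1→R2
[10] I2 read-ops · issue I4 (MUL)
[11] I3→R3 · I4 read-ops
[12] I2 finished on ADD
[13] I2→R6
[17] I4 finished on MUL
[18] I4→R5
[19] issue I5 (MUL)
[20] I5 read-ops
[26] I5 finished on MUL
[27] I5→R1
[28] issue I6 (ADD)
[29] I6 read-ops
[31] I6 finished on ADD
[32] I6→R1

I3 = (3, 4, 5, 11)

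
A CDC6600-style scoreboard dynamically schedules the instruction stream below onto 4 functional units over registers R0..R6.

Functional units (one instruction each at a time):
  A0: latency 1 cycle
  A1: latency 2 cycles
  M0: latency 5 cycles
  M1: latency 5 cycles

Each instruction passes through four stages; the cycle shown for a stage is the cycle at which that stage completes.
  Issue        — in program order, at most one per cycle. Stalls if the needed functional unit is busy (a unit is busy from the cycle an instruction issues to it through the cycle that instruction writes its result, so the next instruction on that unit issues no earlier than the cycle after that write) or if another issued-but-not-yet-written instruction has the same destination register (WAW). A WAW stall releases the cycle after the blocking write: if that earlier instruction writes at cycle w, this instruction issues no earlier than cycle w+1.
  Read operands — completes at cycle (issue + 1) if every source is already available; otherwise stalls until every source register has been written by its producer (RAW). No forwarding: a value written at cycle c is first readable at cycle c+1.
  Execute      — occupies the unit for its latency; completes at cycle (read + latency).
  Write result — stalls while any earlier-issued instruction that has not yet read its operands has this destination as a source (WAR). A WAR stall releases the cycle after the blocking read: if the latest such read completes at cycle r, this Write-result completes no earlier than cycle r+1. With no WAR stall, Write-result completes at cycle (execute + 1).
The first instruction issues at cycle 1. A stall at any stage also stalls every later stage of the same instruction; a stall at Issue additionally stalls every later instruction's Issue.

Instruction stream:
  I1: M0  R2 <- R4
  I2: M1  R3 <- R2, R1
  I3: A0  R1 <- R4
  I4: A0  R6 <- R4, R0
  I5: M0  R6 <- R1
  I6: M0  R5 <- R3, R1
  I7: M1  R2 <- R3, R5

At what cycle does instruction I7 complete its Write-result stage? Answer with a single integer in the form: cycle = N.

c1: I1 dispatched to M0
c2: I1 operands ready; I2 dispatched to M1
c3: I3 dispatched to A0
c4: I3 operands ready
c5: I3 complete
c7: I1 complete
c8: R2←I1
c9: I2 operands ready
c10: R1←I3
c11: I4 dispatched to A0
c12: I4 operands ready
c13: I4 complete
c14: I2 complete; R6←I4
c15: R3←I2; I5 dispatched to M0
c16: I5 operands ready
c21: I5 complete
c22: R6←I5
c23: I6 dispatched to M0
c24: I6 operands ready; I7 dispatched to M1
c29: I6 complete
c30: R5←I6
c31: I7 operands ready
c36: I7 complete
c37: R2←I7

cycle = 37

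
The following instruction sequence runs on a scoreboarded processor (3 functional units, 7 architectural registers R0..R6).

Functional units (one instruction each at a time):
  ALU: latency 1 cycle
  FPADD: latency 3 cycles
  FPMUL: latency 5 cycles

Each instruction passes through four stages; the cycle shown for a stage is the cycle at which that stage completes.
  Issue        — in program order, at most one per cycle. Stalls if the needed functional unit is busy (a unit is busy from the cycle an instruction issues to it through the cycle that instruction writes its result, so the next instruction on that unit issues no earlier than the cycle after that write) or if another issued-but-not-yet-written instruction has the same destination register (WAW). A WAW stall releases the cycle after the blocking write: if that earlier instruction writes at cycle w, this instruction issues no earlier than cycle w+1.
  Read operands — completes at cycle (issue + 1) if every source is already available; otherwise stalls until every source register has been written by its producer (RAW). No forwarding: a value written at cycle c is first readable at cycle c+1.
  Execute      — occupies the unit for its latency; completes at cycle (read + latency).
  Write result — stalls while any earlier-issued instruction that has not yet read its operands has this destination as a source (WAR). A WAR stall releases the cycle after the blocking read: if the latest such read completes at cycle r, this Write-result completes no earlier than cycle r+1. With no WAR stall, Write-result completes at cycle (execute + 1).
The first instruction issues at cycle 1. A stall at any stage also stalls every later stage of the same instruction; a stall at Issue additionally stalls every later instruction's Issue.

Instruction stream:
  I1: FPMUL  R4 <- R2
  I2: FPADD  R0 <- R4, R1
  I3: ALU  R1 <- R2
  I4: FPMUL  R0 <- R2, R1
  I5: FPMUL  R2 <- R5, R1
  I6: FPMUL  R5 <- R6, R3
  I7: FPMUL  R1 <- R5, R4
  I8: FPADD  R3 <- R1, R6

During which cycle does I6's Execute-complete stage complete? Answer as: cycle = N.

cycle 1: I1 dispatched to FPMUL
cycle 2: I1 operands ready; I2 dispatched to FPADD
cycle 3: I3 dispatched to ALU
cycle 4: I3 operands ready
cycle 5: I3 complete
cycle 7: I1 complete
cycle 8: R4←I1
cycle 9: I2 operands ready
cycle 10: R1←I3
cycle 12: I2 complete
cycle 13: R0←I2
cycle 14: I4 dispatched to FPMUL
cycle 15: I4 operands ready
cycle 20: I4 complete
cycle 21: R0←I4
cycle 22: I5 dispatched to FPMUL
cycle 23: I5 operands ready
cycle 28: I5 complete
cycle 29: R2←I5
cycle 30: I6 dispatched to FPMUL
cycle 31: I6 operands ready
cycle 36: I6 complete
cycle 37: R5←I6
cycle 38: I7 dispatched to FPMUL
cycle 39: I7 operands ready; I8 dispatched to FPADD
cycle 44: I7 complete
cycle 45: R1←I7
cycle 46: I8 operands ready
cycle 49: I8 complete
cycle 50: R3←I8

cycle = 36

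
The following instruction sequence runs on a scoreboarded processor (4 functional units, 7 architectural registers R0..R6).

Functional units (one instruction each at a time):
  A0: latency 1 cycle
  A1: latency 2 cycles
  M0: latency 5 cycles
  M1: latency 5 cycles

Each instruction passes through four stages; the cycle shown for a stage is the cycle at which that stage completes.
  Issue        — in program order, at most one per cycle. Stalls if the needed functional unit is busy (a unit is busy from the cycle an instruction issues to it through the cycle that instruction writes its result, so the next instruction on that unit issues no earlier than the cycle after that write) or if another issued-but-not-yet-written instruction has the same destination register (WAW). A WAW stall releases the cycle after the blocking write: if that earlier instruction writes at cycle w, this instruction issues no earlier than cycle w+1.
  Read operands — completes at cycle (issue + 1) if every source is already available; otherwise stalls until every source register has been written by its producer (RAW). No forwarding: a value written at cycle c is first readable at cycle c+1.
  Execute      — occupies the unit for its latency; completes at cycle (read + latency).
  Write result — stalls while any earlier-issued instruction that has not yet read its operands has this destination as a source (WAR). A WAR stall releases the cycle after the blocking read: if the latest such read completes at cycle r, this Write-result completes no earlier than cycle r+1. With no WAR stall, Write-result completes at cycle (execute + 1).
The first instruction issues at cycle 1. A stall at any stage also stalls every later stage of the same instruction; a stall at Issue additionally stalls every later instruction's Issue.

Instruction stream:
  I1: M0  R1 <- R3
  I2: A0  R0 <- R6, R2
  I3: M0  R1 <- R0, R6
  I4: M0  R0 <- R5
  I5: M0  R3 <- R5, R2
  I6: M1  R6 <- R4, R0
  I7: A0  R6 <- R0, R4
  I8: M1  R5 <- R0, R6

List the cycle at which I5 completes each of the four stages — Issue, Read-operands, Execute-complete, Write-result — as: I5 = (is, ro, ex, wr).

1) issue 1, read 2, done 7, write 8
2) issue 2, read 3, done 4, write 5
3) issue 9, read 10, done 15, write 16  <struct: M0 busy until I1 writes@8>
4) issue 17, read 18, done 23, write 24  <struct: M0 busy until I3 writes@16>
5) issue 25, read 26, done 31, write 32  <struct: M0 busy until I4 writes@24>
6) issue 26, read 27, done 32, write 33
7) issue 34, read 35, done 36, write 37  <WAW R6: wait I6 write@33>
8) issue 35, read 38, done 43, write 44  <RAW R6: wait I7 write@37>

I5 = (25, 26, 31, 32)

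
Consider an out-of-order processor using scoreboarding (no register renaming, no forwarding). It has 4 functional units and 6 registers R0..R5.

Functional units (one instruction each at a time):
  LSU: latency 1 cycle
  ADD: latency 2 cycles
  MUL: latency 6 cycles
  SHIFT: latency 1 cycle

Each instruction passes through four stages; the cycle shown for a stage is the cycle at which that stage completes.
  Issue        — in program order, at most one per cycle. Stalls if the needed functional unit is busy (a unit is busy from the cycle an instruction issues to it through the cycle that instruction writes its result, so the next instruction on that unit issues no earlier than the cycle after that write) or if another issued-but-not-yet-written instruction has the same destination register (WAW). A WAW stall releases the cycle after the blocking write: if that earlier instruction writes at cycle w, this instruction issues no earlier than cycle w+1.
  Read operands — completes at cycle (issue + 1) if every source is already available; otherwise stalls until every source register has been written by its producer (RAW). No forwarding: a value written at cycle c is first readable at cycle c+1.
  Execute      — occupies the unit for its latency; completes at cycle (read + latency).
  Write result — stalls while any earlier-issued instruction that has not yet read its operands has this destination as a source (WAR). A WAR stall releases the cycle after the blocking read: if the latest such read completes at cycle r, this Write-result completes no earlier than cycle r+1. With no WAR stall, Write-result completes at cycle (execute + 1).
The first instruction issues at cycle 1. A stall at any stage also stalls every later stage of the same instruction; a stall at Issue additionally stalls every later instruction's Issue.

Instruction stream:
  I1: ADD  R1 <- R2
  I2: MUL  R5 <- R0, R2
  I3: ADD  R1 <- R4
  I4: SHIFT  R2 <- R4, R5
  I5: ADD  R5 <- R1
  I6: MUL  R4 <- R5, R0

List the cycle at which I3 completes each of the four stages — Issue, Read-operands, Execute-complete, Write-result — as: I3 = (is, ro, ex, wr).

cycle 1: I1 dispatched to ADD
cycle 2: I1 operands ready | I2 dispatched to MUL
cycle 3: I2 operands ready
cycle 4: I1 complete
cycle 5: R1←I1
cycle 6: I3 dispatched to ADD
cycle 7: I3 operands ready | I4 dispatched to SHIFT
cycle 9: I2 complete | I3 complete
cycle 10: R5←I2 | R1←I3
cycle 11: I4 operands ready | I5 dispatched to ADD
cycle 12: I4 complete | I5 operands ready | I6 dispatched to MUL
cycle 13: R2←I4
cycle 14: I5 complete
cycle 15: R5←I5
cycle 16: I6 operands ready
cycle 22: I6 complete
cycle 23: R4←I6

I3 = (6, 7, 9, 10)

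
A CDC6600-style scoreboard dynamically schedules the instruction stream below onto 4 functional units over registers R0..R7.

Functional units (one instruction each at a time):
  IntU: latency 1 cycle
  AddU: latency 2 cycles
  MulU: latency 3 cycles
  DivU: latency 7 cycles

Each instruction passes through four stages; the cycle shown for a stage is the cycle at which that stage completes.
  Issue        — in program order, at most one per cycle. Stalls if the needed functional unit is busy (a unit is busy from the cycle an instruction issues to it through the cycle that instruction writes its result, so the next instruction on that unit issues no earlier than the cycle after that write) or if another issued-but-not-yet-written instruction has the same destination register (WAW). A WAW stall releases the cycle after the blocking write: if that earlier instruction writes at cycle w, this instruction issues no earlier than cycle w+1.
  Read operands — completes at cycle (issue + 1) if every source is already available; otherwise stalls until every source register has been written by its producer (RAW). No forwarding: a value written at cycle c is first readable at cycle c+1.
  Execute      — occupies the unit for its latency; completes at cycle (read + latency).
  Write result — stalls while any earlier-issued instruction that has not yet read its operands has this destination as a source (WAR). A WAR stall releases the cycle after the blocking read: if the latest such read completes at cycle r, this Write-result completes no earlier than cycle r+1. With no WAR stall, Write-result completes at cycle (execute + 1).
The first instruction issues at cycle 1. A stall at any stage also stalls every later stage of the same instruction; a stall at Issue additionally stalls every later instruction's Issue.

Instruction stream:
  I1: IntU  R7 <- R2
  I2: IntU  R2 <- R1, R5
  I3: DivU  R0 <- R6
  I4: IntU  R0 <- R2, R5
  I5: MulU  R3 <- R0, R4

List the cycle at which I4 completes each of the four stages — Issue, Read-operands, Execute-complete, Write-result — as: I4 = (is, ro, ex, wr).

I4 = (16, 17, 18, 19)

I1: IS=1 RO=2 EX=3 WR=4
I2: IS=5 RO=6 EX=7 WR=8  [struct: IntU busy until I1 writes@4]
I3: IS=6 RO=7 EX=14 WR=15
I4: IS=16 RO=17 EX=18 WR=19  [WAW R0: wait I3 write@15]
I5: IS=17 RO=20 EX=23 WR=24  [RAW R0: wait I4 write@19]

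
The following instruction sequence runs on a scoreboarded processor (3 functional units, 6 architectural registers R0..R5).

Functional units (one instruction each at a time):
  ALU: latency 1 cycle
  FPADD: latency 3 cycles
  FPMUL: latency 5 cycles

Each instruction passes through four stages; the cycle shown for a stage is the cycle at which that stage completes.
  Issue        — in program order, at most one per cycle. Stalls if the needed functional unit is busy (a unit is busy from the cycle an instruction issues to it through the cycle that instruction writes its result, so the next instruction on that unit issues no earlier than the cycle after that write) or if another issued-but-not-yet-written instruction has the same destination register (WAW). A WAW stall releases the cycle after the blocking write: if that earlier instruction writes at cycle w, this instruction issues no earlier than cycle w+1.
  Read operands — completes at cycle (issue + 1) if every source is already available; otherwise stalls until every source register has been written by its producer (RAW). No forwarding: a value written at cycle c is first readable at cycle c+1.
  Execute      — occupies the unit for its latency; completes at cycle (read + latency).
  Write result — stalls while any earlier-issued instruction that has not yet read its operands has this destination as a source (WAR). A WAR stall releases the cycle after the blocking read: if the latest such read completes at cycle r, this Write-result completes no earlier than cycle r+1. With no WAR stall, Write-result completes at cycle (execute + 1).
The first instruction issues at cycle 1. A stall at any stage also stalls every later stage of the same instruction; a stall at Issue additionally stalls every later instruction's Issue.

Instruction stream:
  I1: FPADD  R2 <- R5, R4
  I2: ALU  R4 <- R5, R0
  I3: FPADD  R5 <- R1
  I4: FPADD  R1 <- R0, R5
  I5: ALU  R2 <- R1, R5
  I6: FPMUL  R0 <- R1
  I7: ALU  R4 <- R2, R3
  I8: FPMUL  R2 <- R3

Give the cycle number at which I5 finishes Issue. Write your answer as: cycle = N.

[I1] 1/2/5/6
[I2] 2/3/4/5
[I3] 7/8/11/12  (struct: FPADD busy until I1 writes@6)
[I4] 13/14/17/18  (struct: FPADD busy until I3 writes@12)
[I5] 14/19/20/21  (RAW R1: wait I4 write@18)
[I6] 15/19/24/25  (RAW R1: wait I4 write@18)
[I7] 22/23/24/25  (struct: ALU busy until I5 writes@21)
[I8] 26/27/32/33  (struct: FPMUL busy until I6 writes@25)

cycle = 14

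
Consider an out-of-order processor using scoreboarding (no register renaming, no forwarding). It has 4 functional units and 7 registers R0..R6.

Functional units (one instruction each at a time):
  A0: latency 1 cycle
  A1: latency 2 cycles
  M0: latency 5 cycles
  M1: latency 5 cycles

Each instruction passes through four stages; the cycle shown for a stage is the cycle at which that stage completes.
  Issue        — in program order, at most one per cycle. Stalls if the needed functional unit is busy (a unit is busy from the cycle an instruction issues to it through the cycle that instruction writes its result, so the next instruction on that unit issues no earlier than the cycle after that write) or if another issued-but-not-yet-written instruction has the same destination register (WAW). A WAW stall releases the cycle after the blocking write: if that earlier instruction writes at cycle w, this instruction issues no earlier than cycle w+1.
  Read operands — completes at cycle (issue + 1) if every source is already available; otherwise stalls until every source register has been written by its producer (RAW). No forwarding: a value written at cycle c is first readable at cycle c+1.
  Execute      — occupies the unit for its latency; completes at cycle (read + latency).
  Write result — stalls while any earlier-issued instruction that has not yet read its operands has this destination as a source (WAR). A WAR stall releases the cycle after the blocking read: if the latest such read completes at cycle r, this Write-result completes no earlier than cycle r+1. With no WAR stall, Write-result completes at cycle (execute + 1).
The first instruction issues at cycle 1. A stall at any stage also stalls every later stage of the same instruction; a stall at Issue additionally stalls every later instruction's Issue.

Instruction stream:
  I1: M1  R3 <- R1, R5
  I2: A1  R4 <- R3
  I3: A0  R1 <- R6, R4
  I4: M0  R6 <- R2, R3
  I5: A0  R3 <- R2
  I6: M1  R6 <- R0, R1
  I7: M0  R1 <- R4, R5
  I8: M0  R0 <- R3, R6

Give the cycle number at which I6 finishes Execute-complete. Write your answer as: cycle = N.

cycle 1: issue I1 (M1)
cycle 2: I1 read-ops, issue I2 (A1)
cycle 3: issue I3 (A0)
cycle 4: issue I4 (M0)
cycle 7: I1 finished on M1
cycle 8: I1→R3
cycle 9: I2 read-ops, I4 read-ops
cycle 11: I2 finished on A1
cycle 12: I2→R4
cycle 13: I3 read-ops
cycle 14: I3 finished on A0, I4 finished on M0
cycle 15: I3→R1, I4→R6
cycle 16: issue I5 (A0)
cycle 17: I5 read-ops, issue I6 (M1)
cycle 18: I5 finished on A0, I6 read-ops, issue I7 (M0)
cycle 19: I5→R3, I7 read-ops
cycle 23: I6 finished on M1
cycle 24: I6→R6, I7 finished on M0
cycle 25: I7→R1
cycle 26: issue I8 (M0)
cycle 27: I8 read-ops
cycle 32: I8 finished on M0
cycle 33: I8→R0

cycle = 23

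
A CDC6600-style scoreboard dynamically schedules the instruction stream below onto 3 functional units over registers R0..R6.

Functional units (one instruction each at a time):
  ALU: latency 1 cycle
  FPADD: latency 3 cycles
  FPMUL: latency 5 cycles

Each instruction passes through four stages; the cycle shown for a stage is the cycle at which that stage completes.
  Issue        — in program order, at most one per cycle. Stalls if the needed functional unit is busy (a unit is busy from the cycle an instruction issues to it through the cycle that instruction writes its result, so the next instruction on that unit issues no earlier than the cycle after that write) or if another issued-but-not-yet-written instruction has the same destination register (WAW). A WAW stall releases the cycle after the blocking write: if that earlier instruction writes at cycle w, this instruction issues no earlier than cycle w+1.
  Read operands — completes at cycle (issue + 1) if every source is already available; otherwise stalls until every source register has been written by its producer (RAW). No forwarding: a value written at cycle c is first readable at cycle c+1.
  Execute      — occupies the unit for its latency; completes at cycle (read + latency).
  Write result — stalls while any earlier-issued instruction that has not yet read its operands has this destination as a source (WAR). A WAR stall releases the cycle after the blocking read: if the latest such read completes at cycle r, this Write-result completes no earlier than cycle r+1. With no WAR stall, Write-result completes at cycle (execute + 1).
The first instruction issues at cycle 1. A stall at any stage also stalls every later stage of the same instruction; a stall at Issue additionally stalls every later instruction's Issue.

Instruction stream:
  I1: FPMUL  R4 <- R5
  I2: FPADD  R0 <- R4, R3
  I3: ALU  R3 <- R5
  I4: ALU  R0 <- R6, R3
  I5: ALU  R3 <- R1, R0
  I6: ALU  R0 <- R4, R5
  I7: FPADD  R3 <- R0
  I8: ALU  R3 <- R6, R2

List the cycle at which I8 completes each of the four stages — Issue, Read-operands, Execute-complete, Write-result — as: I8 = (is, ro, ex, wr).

I1  is:1  ro:2  ex:7  wr:8
I2  is:2  ro:9  ex:12  wr:13  — RAW R4: wait I1 write@8
I3  is:3  ro:4  ex:5  wr:10  — WAR R3: wait I2 read@9
I4  is:14  ro:15  ex:16  wr:17  — WAW R0: wait I2 write@13
I5  is:18  ro:19  ex:20  wr:21  — struct: ALU busy until I4 writes@17
I6  is:22  ro:23  ex:24  wr:25  — struct: ALU busy until I5 writes@21
I7  is:23  ro:26  ex:29  wr:30  — RAW R0: wait I6 write@25
I8  is:31  ro:32  ex:33  wr:34  — WAW R3: wait I7 write@30

I8 = (31, 32, 33, 34)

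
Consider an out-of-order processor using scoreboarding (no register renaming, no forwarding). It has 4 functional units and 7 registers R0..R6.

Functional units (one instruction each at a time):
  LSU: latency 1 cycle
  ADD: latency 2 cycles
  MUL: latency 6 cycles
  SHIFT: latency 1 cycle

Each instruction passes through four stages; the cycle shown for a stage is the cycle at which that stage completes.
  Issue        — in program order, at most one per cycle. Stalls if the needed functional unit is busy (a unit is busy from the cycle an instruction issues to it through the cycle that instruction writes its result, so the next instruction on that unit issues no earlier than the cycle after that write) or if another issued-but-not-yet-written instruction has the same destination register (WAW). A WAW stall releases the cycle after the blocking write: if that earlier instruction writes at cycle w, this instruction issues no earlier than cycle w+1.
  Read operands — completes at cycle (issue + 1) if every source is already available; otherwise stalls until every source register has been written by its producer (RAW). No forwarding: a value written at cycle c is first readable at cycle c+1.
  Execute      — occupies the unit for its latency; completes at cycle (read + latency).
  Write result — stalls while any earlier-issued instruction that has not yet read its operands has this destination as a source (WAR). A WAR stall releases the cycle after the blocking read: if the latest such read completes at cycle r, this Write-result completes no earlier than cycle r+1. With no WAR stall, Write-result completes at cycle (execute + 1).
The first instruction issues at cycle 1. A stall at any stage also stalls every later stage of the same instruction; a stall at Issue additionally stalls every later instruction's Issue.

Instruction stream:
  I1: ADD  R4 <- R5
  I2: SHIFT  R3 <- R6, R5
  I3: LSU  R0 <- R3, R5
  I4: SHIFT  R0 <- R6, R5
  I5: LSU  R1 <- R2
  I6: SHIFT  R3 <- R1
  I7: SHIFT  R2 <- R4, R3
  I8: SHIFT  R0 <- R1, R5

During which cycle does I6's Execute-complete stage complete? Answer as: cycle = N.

I1 -> (1, 2, 4, 5)
I2 -> (2, 3, 4, 5)
I3 -> (3, 6, 7, 8)  // RAW R3: wait I2 write@5
I4 -> (9, 10, 11, 12)  // WAW R0: wait I3 write@8
I5 -> (10, 11, 12, 13)
I6 -> (13, 14, 15, 16)  // struct: SHIFT busy until I4 writes@12
I7 -> (17, 18, 19, 20)  // struct: SHIFT busy until I6 writes@16
I8 -> (21, 22, 23, 24)  // struct: SHIFT busy until I7 writes@20

cycle = 15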